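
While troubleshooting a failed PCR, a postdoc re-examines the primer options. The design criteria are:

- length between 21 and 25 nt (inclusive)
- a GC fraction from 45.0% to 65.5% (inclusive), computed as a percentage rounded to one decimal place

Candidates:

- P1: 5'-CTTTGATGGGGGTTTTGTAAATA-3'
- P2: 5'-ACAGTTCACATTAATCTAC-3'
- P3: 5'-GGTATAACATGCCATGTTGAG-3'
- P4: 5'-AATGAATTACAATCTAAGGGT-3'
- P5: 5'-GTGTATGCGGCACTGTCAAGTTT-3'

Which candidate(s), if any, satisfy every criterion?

P5 only.

P1 (23 nt, A=5 T=10 G=7 C=1): length 23 ✓; GC 8/23 = 34.8%, outside 45.0–65.5% ✗ — fails.
P2 (19 nt, A=7 T=6 G=1 C=5): length 19, outside 21–25 ✗; GC 6/19 = 31.6%, outside 45.0–65.5% ✗ — fails.
P3 (21 nt, A=6 T=6 G=6 C=3): length 21 ✓; GC 9/21 = 42.9%, outside 45.0–65.5% ✗ — fails.
P4 (21 nt, A=9 T=6 G=4 C=2): length 21 ✓; GC 6/21 = 28.6%, outside 45.0–65.5% ✗ — fails.
P5 (23 nt, A=4 T=8 G=7 C=4): length 23 ✓; GC 11/23 = 47.8% ✓ — passes.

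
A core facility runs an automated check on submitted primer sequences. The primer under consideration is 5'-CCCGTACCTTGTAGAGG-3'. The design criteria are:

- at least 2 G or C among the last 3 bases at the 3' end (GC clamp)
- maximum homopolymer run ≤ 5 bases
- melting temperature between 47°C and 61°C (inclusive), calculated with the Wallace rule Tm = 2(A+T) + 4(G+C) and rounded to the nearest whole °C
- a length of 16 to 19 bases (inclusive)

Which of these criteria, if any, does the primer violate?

Meets all criteria.

Base counts: A=3, T=4, G=5, C=5 (length 17).
GC clamp: 3' end AGG has 2 G/C ✓
homopolymer run: longest run = 3 ✓
Tm: Tm = 2·7 + 4·10 = 54°C ✓
length: length 17 ✓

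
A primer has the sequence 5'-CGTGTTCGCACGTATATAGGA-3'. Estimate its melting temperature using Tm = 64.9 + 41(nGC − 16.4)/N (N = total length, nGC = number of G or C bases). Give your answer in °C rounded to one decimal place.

52.4°C

Base counts: A=5, T=6, G=6, C=4; G+C = 10, N = 21.
Tm = 64.9 + 41·(10 − 16.4)/21 = 64.9 + -262.40/21 = 52.4°C.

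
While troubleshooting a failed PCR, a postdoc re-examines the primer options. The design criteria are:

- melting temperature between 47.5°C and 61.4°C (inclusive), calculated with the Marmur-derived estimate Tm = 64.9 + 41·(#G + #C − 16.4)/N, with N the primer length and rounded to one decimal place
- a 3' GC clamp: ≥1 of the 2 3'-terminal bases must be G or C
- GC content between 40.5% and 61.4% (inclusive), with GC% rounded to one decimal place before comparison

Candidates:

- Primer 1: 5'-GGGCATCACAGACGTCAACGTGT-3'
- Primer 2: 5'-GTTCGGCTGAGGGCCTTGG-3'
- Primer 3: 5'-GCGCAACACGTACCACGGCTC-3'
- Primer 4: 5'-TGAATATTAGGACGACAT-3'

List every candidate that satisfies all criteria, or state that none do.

Primer 1 only.

Primer 1 (23 nt, A=6 T=4 G=7 C=6): Tm = 64.9 + 41·(13 − 16.4)/23 = 58.8°C ✓; 3' end GT has 1 G/C ✓; GC 13/23 = 56.5% ✓ — passes.
Primer 2 (19 nt, A=1 T=5 G=9 C=4): Tm = 64.9 + 41·(13 − 16.4)/19 = 57.6°C ✓; 3' end GG has 2 G/C ✓; GC 13/19 = 68.4%, outside 40.5–61.4% ✗ — fails.
Primer 3 (21 nt, A=5 T=2 G=5 C=9): Tm = 64.9 + 41·(14 − 16.4)/21 = 60.2°C ✓; 3' end TC has 1 G/C ✓; GC 14/21 = 66.7%, outside 40.5–61.4% ✗ — fails.
Primer 4 (18 nt, A=7 T=5 G=4 C=2): Tm = 64.9 + 41·(6 − 16.4)/18 = 41.2°C, outside 47.5–61.4°C ✗; 3' end AT has 0 G/C, need ≥1 ✗; GC 6/18 = 33.3%, outside 40.5–61.4% ✗ — fails.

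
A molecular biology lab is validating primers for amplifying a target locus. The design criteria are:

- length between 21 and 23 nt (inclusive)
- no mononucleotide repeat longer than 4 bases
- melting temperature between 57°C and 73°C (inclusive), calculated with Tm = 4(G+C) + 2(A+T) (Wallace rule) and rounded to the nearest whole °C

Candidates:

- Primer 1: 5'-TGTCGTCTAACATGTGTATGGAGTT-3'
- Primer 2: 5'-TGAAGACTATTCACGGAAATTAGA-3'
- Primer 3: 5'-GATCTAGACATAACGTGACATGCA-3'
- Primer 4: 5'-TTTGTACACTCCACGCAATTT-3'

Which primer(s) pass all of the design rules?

Primer 4 only.

Primer 1 (25 nt, A=5 T=10 G=7 C=3): length 25, outside 21–23 ✗; longest run = 2 ✓; Tm = 2·15 + 4·10 = 70°C ✓ — fails.
Primer 2 (24 nt, A=10 T=6 G=5 C=3): length 24, outside 21–23 ✗; longest run = 3 ✓; Tm = 2·16 + 4·8 = 64°C ✓ — fails.
Primer 3 (24 nt, A=9 T=5 G=5 C=5): length 24, outside 21–23 ✗; longest run = 2 ✓; Tm = 2·14 + 4·10 = 68°C ✓ — fails.
Primer 4 (21 nt, A=5 T=8 G=2 C=6): length 21 ✓; longest run = 3 ✓; Tm = 2·13 + 4·8 = 58°C ✓ — passes.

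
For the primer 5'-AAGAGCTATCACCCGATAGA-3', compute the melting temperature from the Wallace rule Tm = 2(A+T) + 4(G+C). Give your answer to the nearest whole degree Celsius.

58°C

Base counts: A=8, T=3, G=4, C=5 (length 20).
Tm = 2·(8+3) + 4·(4+5) = 2·11 + 4·9 = 22 + 36 = 58°C.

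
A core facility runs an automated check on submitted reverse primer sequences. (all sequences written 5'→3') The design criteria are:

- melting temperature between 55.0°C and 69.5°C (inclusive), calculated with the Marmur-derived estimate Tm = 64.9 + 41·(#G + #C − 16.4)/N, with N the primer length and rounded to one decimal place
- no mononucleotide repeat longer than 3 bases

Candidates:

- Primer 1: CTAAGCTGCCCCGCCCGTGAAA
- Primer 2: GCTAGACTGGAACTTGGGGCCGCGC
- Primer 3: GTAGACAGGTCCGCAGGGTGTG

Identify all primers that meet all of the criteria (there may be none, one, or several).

Primer 3 only.

Primer 1 (22 nt, A=5 T=3 G=5 C=9): Tm = 64.9 + 41·(14 − 16.4)/22 = 60.4°C ✓; longest run = 4, exceeds 3 ✗ — fails.
Primer 2 (25 nt, A=4 T=4 G=10 C=7): Tm = 64.9 + 41·(17 − 16.4)/25 = 65.9°C ✓; longest run = 4, exceeds 3 ✗ — fails.
Primer 3 (22 nt, A=4 T=4 G=10 C=4): Tm = 64.9 + 41·(14 − 16.4)/22 = 60.4°C ✓; longest run = 3 ✓ — passes.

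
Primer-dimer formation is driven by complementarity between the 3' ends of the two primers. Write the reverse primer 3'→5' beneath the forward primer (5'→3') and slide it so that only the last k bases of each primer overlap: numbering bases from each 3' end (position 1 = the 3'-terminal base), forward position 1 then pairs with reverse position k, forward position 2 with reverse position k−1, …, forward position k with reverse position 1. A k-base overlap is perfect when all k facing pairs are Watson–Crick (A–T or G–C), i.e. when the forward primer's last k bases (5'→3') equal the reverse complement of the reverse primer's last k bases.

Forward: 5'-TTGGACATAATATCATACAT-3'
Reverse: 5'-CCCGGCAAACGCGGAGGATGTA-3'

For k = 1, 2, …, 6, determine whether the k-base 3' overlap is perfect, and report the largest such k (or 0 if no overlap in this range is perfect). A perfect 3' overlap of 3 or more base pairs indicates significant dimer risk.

Last 6 bases (5'→3') — forward …ATACAT, reverse …GATGTA.
Reverse complement of the reverse primer's last 6 bases: TACATC; its first k bases are the reverse complement of the reverse primer's last k bases, so a perfect k-base overlap needs the forward primer's last k bases to equal them.
Comparing (forward last k vs required): k=1: T vs T ✓; k=2: AT vs TA ✗; k=3: CAT vs TAC ✗; k=4: ACAT vs TACA ✗; k=5: TACAT vs TACAT ✓; k=6: ATACAT vs TACATC ✗.
Perfect overlaps at k = 1, 5; the largest is 5.

Longest perfect overlap: 5 complementary base pairs; significant dimer risk (threshold 3).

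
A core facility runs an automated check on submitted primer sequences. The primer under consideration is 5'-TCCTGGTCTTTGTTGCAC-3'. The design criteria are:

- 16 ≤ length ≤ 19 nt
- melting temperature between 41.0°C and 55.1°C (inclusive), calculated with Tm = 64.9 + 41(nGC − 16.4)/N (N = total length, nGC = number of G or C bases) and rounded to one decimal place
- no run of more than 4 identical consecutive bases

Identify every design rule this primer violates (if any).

Base counts: A=1, T=8, G=4, C=5 (length 18).
length: length 18 ✓
Tm: Tm = 64.9 + 41·(9 − 16.4)/18 = 48.0°C ✓
homopolymer run: longest run = 3 ✓

Meets all criteria.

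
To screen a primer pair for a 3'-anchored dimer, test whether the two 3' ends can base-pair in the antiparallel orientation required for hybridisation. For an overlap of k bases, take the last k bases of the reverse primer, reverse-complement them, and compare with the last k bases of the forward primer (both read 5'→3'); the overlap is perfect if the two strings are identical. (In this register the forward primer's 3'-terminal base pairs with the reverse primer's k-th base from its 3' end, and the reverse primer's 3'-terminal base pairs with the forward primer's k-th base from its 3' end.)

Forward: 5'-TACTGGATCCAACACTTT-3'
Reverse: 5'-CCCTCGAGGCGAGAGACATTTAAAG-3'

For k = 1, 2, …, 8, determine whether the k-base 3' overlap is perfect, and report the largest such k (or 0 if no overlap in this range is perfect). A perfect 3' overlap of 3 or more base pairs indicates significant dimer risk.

Last 8 bases (5'→3') — forward …AACACTTT, reverse …ATTTAAAG.
Reverse complement of the reverse primer's last 8 bases: CTTTAAAT; its first k bases are the reverse complement of the reverse primer's last k bases, so a perfect k-base overlap needs the forward primer's last k bases to equal them.
Comparing (forward last k vs required): k=1: T vs C ✗; k=2: TT vs CT ✗; k=3: TTT vs CTT ✗; k=4: CTTT vs CTTT ✓; k=5: ACTTT vs CTTTA ✗; k=6: CACTTT vs CTTTAA ✗; k=7: ACACTTT vs CTTTAAA ✗; k=8: AACACTTT vs CTTTAAAT ✗.
Only k = 4 is perfect, so the longest perfect 3' overlap is 4.

Longest perfect overlap: 4 complementary base pairs; significant dimer risk (threshold 3).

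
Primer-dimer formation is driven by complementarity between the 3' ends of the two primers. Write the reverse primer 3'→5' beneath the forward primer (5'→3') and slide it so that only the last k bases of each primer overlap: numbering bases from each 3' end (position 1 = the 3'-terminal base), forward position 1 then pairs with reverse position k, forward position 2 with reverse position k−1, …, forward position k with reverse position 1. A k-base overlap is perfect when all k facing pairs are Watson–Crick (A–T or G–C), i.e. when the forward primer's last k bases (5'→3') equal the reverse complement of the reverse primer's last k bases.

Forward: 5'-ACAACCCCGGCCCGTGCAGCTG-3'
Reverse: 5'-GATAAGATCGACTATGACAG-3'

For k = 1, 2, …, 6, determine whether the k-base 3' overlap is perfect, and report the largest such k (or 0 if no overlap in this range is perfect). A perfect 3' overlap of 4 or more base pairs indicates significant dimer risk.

Last 6 bases (5'→3') — forward …CAGCTG, reverse …TGACAG.
Reverse complement of the reverse primer's last 6 bases: CTGTCA; its first k bases are the reverse complement of the reverse primer's last k bases, so a perfect k-base overlap needs the forward primer's last k bases to equal them.
Comparing (forward last k vs required): k=1: G vs C ✗; k=2: TG vs CT ✗; k=3: CTG vs CTG ✓; k=4: GCTG vs CTGT ✗; k=5: AGCTG vs CTGTC ✗; k=6: CAGCTG vs CTGTCA ✗.
Only k = 3 is perfect, so the longest perfect 3' overlap is 3.

Longest perfect overlap: 3 complementary base pairs; below the dimer-risk threshold (threshold 4).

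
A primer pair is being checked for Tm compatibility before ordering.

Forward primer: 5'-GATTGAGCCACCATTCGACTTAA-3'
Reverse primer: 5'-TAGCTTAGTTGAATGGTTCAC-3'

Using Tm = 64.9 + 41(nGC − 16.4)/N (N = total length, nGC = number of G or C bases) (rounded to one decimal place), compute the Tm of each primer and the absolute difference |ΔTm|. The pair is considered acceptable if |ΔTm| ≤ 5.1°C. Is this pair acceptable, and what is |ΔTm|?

|ΔTm| = 5.0°C; the pair is acceptable.

Forward: G+C = 10, N = 23 → Tm = 64.9 + 41·(10 − 16.4)/23 = 53.5°C.
Reverse: G+C = 8, N = 21 → Tm = 64.9 + 41·(8 − 16.4)/21 = 48.5°C.
|ΔTm| = |53.5 − 48.5| = 5.0°C, ≤ 5.1°C.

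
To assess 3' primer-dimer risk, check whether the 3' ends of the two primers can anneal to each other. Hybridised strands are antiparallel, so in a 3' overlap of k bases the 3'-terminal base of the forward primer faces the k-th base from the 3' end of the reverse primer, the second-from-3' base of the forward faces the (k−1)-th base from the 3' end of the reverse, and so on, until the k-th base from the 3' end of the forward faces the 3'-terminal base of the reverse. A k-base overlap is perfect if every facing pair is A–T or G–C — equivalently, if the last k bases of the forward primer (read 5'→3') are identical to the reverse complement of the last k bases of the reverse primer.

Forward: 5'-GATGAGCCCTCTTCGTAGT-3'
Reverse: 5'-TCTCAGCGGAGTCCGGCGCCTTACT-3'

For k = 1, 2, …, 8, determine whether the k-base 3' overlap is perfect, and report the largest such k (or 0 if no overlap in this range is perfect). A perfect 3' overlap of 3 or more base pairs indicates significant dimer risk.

Last 8 bases (5'→3') — forward …TTCGTAGT, reverse …GCCTTACT.
Reverse complement of the reverse primer's last 8 bases: AGTAAGGC; its first k bases are the reverse complement of the reverse primer's last k bases, so a perfect k-base overlap needs the forward primer's last k bases to equal them.
Comparing (forward last k vs required): k=1: T vs A ✗; k=2: GT vs AG ✗; k=3: AGT vs AGT ✓; k=4: TAGT vs AGTA ✗; k=5: GTAGT vs AGTAA ✗; k=6: CGTAGT vs AGTAAG ✗; k=7: TCGTAGT vs AGTAAGG ✗; k=8: TTCGTAGT vs AGTAAGGC ✗.
Only k = 3 is perfect, so the longest perfect 3' overlap is 3.

Longest perfect overlap: 3 complementary base pairs; significant dimer risk (threshold 3).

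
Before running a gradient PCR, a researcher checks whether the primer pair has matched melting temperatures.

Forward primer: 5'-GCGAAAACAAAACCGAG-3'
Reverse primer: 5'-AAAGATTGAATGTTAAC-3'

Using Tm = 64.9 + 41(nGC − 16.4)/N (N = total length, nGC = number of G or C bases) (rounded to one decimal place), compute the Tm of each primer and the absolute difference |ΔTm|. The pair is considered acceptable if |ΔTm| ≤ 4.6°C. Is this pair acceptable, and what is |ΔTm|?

|ΔTm| = 9.6°C; the pair is not acceptable.

Forward: G+C = 8, N = 17 → Tm = 64.9 + 41·(8 − 16.4)/17 = 44.6°C.
Reverse: G+C = 4, N = 17 → Tm = 64.9 + 41·(4 − 16.4)/17 = 35.0°C.
|ΔTm| = |44.6 − 35.0| = 9.6°C, > 4.6°C.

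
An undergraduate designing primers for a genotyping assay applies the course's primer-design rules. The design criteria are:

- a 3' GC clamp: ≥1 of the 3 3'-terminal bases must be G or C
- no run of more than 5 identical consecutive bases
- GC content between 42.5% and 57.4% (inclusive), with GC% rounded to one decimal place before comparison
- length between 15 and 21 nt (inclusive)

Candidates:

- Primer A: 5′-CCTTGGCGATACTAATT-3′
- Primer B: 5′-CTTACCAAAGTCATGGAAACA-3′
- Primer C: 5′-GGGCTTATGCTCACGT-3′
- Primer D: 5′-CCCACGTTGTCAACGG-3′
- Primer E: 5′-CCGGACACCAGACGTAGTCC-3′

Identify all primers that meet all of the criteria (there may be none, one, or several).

Primer A (17 nt, A=4 T=6 G=3 C=4): 3' end ATT has 0 G/C, need ≥1 ✗; longest run = 2 ✓; GC 7/17 = 41.2%, outside 42.5–57.4% ✗; length 17 ✓ — fails.
Primer B (21 nt, A=9 T=4 G=3 C=5): 3' end ACA has 1 G/C ✓; longest run = 3 ✓; GC 8/21 = 38.1%, outside 42.5–57.4% ✗; length 21 ✓ — fails.
Primer C (16 nt, A=2 T=5 G=5 C=4): 3' end CGT has 2 G/C ✓; longest run = 3 ✓; GC 9/16 = 56.3% ✓; length 16 ✓ — passes.
Primer D (16 nt, A=3 T=3 G=4 C=6): 3' end CGG has 3 G/C ✓; longest run = 3 ✓; GC 10/16 = 62.5%, outside 42.5–57.4% ✗; length 16 ✓ — fails.
Primer E (20 nt, A=5 T=2 G=5 C=8): 3' end TCC has 2 G/C ✓; longest run = 2 ✓; GC 13/20 = 65.0%, outside 42.5–57.4% ✗; length 20 ✓ — fails.

Primer C only.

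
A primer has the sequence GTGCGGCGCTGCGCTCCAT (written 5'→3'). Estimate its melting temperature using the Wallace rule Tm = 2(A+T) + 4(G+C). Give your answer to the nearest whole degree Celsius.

66°C

Base counts: A=1, T=4, G=7, C=7 (length 19).
Tm = 2·(1+4) + 4·(7+7) = 2·5 + 4·14 = 10 + 56 = 66°C.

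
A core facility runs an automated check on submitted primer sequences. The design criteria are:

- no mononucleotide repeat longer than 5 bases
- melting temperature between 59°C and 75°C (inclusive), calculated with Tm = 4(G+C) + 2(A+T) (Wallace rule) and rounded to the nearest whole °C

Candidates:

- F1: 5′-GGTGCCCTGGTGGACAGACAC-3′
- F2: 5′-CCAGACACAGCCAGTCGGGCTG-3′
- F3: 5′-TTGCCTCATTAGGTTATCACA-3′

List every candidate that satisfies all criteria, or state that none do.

F1 and F2.

F1 (21 nt, A=4 T=3 G=8 C=6): longest run = 3 ✓; Tm = 2·7 + 4·14 = 70°C ✓ — passes.
F2 (22 nt, A=5 T=2 G=7 C=8): longest run = 3 ✓; Tm = 2·7 + 4·15 = 74°C ✓ — passes.
F3 (21 nt, A=5 T=8 G=3 C=5): longest run = 2 ✓; Tm = 2·13 + 4·8 = 58°C, outside 59–75°C ✗ — fails.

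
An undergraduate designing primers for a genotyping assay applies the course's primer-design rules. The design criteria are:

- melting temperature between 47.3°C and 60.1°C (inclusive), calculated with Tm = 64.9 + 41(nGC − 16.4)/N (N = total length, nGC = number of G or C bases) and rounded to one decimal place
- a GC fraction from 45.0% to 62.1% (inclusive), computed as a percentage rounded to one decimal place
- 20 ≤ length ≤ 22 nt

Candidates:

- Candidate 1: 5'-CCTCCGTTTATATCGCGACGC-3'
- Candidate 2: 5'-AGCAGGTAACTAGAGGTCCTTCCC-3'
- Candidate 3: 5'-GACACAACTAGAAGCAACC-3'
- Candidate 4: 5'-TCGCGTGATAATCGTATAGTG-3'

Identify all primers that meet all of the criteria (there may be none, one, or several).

Candidate 1 (21 nt, A=3 T=6 G=4 C=8): Tm = 64.9 + 41·(12 − 16.4)/21 = 56.3°C ✓; GC 12/21 = 57.1% ✓; length 21 ✓ — passes.
Candidate 2 (24 nt, A=6 T=5 G=6 C=7): Tm = 64.9 + 41·(13 − 16.4)/24 = 59.1°C ✓; GC 13/24 = 54.2% ✓; length 24, outside 20–22 ✗ — fails.
Candidate 3 (19 nt, A=9 T=1 G=3 C=6): Tm = 64.9 + 41·(9 − 16.4)/19 = 48.9°C ✓; GC 9/19 = 47.4% ✓; length 19, outside 20–22 ✗ — fails.
Candidate 4 (21 nt, A=5 T=7 G=6 C=3): Tm = 64.9 + 41·(9 − 16.4)/21 = 50.5°C ✓; GC 9/21 = 42.9%, outside 45.0–62.1% ✗; length 21 ✓ — fails.

Candidate 1 only.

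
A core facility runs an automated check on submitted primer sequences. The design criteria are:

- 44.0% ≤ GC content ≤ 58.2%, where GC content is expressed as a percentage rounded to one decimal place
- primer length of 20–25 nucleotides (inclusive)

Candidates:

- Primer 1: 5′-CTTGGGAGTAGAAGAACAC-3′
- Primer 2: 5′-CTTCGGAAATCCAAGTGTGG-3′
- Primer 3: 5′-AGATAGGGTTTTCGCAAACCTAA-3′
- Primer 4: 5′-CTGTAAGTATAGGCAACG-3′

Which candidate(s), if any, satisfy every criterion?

Primer 2 only.

Primer 1 (19 nt, A=7 T=3 G=6 C=3): GC 9/19 = 47.4% ✓; length 19, outside 20–25 ✗ — fails.
Primer 2 (20 nt, A=5 T=5 G=6 C=4): GC 10/20 = 50.0% ✓; length 20 ✓ — passes.
Primer 3 (23 nt, A=8 T=6 G=5 C=4): GC 9/23 = 39.1%, outside 44.0–58.2% ✗; length 23 ✓ — fails.
Primer 4 (18 nt, A=6 T=4 G=5 C=3): GC 8/18 = 44.4% ✓; length 18, outside 20–25 ✗ — fails.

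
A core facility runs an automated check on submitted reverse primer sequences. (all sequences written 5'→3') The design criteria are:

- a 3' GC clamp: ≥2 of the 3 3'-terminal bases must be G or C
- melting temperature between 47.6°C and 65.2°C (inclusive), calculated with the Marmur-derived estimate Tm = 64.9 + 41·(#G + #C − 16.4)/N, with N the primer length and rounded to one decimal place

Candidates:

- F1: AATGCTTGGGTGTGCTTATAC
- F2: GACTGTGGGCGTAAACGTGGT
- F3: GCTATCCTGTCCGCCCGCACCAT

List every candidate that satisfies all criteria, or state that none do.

F1 (21 nt, A=4 T=8 G=6 C=3): 3' end TAC has 1 G/C, need ≥2 ✗; Tm = 64.9 + 41·(9 − 16.4)/21 = 50.5°C ✓ — fails.
F2 (21 nt, A=4 T=5 G=9 C=3): 3' end GGT has 2 G/C ✓; Tm = 64.9 + 41·(12 − 16.4)/21 = 56.3°C ✓ — passes.
F3 (23 nt, A=3 T=5 G=4 C=11): 3' end CAT has 1 G/C, need ≥2 ✗; Tm = 64.9 + 41·(15 − 16.4)/23 = 62.4°C ✓ — fails.

F2 only.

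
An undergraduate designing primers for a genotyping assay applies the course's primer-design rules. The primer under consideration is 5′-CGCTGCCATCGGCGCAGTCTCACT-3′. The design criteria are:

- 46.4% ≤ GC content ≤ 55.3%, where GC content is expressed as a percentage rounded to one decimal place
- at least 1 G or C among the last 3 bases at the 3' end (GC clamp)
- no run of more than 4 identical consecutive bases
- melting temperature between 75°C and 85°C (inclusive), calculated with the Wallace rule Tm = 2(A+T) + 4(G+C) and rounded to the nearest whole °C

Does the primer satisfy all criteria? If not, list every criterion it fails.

Fails: GC content.

Base counts: A=3, T=5, G=6, C=10 (length 24).
GC content: GC 16/24 = 66.7%, outside 46.4–55.3% ✗
GC clamp: 3' end ACT has 1 G/C ✓
homopolymer run: longest run = 2 ✓
Tm: Tm = 2·8 + 4·16 = 80°C ✓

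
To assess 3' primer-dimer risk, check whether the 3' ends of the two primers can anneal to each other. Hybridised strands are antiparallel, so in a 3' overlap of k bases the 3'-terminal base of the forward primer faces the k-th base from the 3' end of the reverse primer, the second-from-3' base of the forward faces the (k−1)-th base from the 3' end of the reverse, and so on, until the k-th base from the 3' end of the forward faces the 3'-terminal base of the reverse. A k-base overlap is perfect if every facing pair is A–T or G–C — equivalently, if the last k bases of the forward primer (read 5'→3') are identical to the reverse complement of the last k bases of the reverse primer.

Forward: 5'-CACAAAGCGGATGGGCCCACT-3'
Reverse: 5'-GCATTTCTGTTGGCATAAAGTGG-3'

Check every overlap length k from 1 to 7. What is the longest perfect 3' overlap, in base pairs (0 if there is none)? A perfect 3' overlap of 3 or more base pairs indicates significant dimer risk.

Last 7 bases (5'→3') — forward …GCCCACT, reverse …AAAGTGG.
Reverse complement of the reverse primer's last 7 bases: CCACTTT; its first k bases are the reverse complement of the reverse primer's last k bases, so a perfect k-base overlap needs the forward primer's last k bases to equal them.
Comparing (forward last k vs required): k=1: T vs C ✗; k=2: CT vs CC ✗; k=3: ACT vs CCA ✗; k=4: CACT vs CCAC ✗; k=5: CCACT vs CCACT ✓; k=6: CCCACT vs CCACTT ✗; k=7: GCCCACT vs CCACTTT ✗.
Only k = 5 is perfect, so the longest perfect 3' overlap is 5.

Longest perfect overlap: 5 complementary base pairs; significant dimer risk (threshold 3).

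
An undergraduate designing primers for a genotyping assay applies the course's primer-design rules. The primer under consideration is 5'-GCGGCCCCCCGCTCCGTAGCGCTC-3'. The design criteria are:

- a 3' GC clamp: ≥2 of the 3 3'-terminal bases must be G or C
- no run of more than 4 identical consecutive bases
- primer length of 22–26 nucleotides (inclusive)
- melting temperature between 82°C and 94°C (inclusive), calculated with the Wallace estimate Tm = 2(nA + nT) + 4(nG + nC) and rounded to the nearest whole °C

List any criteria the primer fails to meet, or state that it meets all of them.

Base counts: A=1, T=3, G=7, C=13 (length 24).
GC clamp: 3' end CTC has 2 G/C ✓
homopolymer run: longest run = 6, exceeds 4 ✗
length: length 24 ✓
Tm: Tm = 2·4 + 4·20 = 88°C ✓

Fails: homopolymer run.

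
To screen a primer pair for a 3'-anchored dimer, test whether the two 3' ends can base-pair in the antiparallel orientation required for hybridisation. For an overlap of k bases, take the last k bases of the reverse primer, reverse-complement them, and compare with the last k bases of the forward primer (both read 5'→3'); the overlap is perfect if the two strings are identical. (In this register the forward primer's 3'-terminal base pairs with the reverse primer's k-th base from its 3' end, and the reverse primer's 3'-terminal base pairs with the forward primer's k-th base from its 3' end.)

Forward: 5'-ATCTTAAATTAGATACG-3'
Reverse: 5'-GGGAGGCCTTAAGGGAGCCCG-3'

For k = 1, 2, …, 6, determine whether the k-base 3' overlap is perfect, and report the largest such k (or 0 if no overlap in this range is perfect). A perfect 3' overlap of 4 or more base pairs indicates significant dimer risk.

Longest perfect overlap: 2 complementary base pairs; below the dimer-risk threshold (threshold 4).

Last 6 bases (5'→3') — forward …GATACG, reverse …AGCCCG.
Reverse complement of the reverse primer's last 6 bases: CGGGCT; its first k bases are the reverse complement of the reverse primer's last k bases, so a perfect k-base overlap needs the forward primer's last k bases to equal them.
Comparing (forward last k vs required): k=1: G vs C ✗; k=2: CG vs CG ✓; k=3: ACG vs CGG ✗; k=4: TACG vs CGGG ✗; k=5: ATACG vs CGGGC ✗; k=6: GATACG vs CGGGCT ✗.
Only k = 2 is perfect, so the longest perfect 3' overlap is 2.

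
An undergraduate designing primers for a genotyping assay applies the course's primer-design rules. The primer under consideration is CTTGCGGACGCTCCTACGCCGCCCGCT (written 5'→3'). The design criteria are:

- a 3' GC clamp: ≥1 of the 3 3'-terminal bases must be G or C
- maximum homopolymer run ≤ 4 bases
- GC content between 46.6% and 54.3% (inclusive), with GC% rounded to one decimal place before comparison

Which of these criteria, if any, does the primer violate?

Base counts: A=2, T=5, G=7, C=13 (length 27).
GC clamp: 3' end GCT has 2 G/C ✓
homopolymer run: longest run = 3 ✓
GC content: GC 20/27 = 74.1%, outside 46.6–54.3% ✗

Fails: GC content.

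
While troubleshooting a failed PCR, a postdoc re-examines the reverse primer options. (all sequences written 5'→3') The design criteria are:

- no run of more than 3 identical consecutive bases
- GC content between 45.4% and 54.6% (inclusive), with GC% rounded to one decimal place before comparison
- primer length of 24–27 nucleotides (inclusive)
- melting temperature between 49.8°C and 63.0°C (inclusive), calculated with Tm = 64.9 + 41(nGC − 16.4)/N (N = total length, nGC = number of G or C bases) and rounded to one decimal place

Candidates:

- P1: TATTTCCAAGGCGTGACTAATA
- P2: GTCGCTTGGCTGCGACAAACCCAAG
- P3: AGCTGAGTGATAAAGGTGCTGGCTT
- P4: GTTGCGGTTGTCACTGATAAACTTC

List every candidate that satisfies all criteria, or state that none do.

P3 only.

P1 (22 nt, A=7 T=7 G=4 C=4): longest run = 3 ✓; GC 8/22 = 36.4%, outside 45.4–54.6% ✗; length 22, outside 24–27 ✗; Tm = 64.9 + 41·(8 − 16.4)/22 = 49.2°C, outside 49.8–63.0°C ✗ — fails.
P2 (25 nt, A=6 T=4 G=7 C=8): longest run = 3 ✓; GC 15/25 = 60.0%, outside 45.4–54.6% ✗; length 25 ✓; Tm = 64.9 + 41·(15 − 16.4)/25 = 62.6°C ✓ — fails.
P3 (25 nt, A=6 T=7 G=9 C=3): longest run = 3 ✓; GC 12/25 = 48.0% ✓; length 25 ✓; Tm = 64.9 + 41·(12 − 16.4)/25 = 57.7°C ✓ — passes.
P4 (25 nt, A=5 T=9 G=6 C=5): longest run = 3 ✓; GC 11/25 = 44.0%, outside 45.4–54.6% ✗; length 25 ✓; Tm = 64.9 + 41·(11 − 16.4)/25 = 56.0°C ✓ — fails.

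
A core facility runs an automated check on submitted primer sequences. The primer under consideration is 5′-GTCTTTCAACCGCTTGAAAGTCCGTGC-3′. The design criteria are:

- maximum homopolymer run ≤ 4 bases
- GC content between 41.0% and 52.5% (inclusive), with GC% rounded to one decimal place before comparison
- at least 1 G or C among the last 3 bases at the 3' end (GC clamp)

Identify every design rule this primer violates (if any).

Base counts: A=5, T=8, G=6, C=8 (length 27).
homopolymer run: longest run = 3 ✓
GC content: GC 14/27 = 51.9% ✓
GC clamp: 3' end TGC has 2 G/C ✓

Meets all criteria.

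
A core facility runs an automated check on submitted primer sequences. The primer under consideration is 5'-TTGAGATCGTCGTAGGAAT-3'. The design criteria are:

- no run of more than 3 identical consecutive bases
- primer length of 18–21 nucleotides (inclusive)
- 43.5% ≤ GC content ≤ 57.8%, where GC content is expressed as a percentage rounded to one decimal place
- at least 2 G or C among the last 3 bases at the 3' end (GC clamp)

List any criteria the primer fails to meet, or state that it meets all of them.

Base counts: A=5, T=6, G=6, C=2 (length 19).
homopolymer run: longest run = 2 ✓
length: length 19 ✓
GC content: GC 8/19 = 42.1%, outside 43.5–57.8% ✗
GC clamp: 3' end AAT has 0 G/C, need ≥2 ✗

Fails: GC content, GC clamp.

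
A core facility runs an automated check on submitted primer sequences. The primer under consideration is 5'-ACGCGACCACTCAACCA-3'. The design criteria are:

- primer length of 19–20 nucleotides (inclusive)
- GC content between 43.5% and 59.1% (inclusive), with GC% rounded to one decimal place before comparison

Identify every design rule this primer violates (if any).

Base counts: A=6, T=1, G=2, C=8 (length 17).
length: length 17, outside 19–20 ✗
GC content: GC 10/17 = 58.8% ✓

Fails: length.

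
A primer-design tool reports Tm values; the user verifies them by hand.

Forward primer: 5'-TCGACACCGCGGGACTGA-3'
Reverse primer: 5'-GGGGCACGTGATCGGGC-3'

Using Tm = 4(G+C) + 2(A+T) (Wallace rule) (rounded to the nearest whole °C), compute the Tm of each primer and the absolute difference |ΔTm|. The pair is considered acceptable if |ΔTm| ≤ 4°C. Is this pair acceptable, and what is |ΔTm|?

Forward: A=4 T=2 G=6 C=6 → Tm = 2·6 + 4·12 = 60°C.
Reverse: A=2 T=2 G=9 C=4 → Tm = 2·4 + 4·13 = 60°C.
|ΔTm| = |60 − 60| = 0°C, ≤ 4°C.

|ΔTm| = 0°C; the pair is acceptable.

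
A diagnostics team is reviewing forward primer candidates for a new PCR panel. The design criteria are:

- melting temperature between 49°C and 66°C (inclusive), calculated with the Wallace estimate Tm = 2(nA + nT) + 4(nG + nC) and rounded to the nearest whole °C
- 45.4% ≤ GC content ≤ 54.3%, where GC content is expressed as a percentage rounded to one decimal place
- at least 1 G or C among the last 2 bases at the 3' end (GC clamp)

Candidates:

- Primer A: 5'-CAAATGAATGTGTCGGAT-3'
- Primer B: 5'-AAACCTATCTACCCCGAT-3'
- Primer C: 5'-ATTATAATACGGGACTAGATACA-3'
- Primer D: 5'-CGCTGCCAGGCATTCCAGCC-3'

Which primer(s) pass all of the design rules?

Primer A (18 nt, A=6 T=5 G=5 C=2): Tm = 2·11 + 4·7 = 50°C ✓; GC 7/18 = 38.9%, outside 45.4–54.3% ✗; 3' end AT has 0 G/C, need ≥1 ✗ — fails.
Primer B (18 nt, A=6 T=4 G=1 C=7): Tm = 2·10 + 4·8 = 52°C ✓; GC 8/18 = 44.4%, outside 45.4–54.3% ✗; 3' end AT has 0 G/C, need ≥1 ✗ — fails.
Primer C (23 nt, A=10 T=6 G=4 C=3): Tm = 2·16 + 4·7 = 60°C ✓; GC 7/23 = 30.4%, outside 45.4–54.3% ✗; 3' end CA has 1 G/C ✓ — fails.
Primer D (20 nt, A=3 T=3 G=5 C=9): Tm = 2·6 + 4·14 = 68°C, outside 49–66°C ✗; GC 14/20 = 70.0%, outside 45.4–54.3% ✗; 3' end CC has 2 G/C ✓ — fails.

None of the candidates satisfy all criteria.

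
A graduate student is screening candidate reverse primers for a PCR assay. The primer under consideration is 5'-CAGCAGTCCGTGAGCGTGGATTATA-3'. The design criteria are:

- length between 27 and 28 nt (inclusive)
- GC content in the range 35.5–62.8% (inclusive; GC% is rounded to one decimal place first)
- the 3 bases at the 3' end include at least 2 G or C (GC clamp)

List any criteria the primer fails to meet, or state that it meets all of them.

Base counts: A=6, T=6, G=8, C=5 (length 25).
length: length 25, outside 27–28 ✗
GC content: GC 13/25 = 52.0% ✓
GC clamp: 3' end ATA has 0 G/C, need ≥2 ✗

Fails: length, GC clamp.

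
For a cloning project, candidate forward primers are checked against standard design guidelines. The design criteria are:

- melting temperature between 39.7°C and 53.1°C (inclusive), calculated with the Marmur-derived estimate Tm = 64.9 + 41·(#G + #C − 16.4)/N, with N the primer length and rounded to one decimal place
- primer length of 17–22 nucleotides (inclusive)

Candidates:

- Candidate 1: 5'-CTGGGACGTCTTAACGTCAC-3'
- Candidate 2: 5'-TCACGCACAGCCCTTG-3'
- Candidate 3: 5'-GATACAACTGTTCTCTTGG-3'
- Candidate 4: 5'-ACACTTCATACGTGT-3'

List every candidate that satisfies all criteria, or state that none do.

Candidate 3 only.

Candidate 1 (20 nt, A=4 T=5 G=5 C=6): Tm = 64.9 + 41·(11 − 16.4)/20 = 53.8°C, outside 39.7–53.1°C ✗; length 20 ✓ — fails.
Candidate 2 (16 nt, A=3 T=3 G=3 C=7): Tm = 64.9 + 41·(10 − 16.4)/16 = 48.5°C ✓; length 16, outside 17–22 ✗ — fails.
Candidate 3 (19 nt, A=4 T=7 G=4 C=4): Tm = 64.9 + 41·(8 − 16.4)/19 = 46.8°C ✓; length 19 ✓ — passes.
Candidate 4 (15 nt, A=4 T=5 G=2 C=4): Tm = 64.9 + 41·(6 − 16.4)/15 = 36.5°C, outside 39.7–53.1°C ✗; length 15, outside 17–22 ✗ — fails.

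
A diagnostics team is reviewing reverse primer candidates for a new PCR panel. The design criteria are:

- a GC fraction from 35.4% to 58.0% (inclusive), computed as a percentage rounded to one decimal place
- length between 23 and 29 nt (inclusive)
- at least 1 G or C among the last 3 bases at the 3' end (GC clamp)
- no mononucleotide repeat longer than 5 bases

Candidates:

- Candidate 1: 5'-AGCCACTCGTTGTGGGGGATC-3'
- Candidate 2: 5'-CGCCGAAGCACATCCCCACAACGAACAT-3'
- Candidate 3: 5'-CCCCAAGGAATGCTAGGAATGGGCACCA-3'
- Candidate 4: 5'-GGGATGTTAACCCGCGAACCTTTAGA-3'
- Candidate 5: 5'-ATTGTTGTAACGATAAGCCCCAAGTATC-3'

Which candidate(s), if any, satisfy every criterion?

Candidate 2, Candidate 3, Candidate 4 and Candidate 5.

Candidate 1 (21 nt, A=3 T=5 G=8 C=5): GC 13/21 = 61.9%, outside 35.4–58.0% ✗; length 21, outside 23–29 ✗; 3' end ATC has 1 G/C ✓; longest run = 5 ✓ — fails.
Candidate 2 (28 nt, A=10 T=2 G=4 C=12): GC 16/28 = 57.1% ✓; length 28 ✓; 3' end CAT has 1 G/C ✓; longest run = 4 ✓ — passes.
Candidate 3 (28 nt, A=9 T=3 G=8 C=8): GC 16/28 = 57.1% ✓; length 28 ✓; 3' end CCA has 2 G/C ✓; longest run = 4 ✓ — passes.
Candidate 4 (26 nt, A=7 T=6 G=7 C=6): GC 13/26 = 50.0% ✓; length 26 ✓; 3' end AGA has 1 G/C ✓; longest run = 3 ✓ — passes.
Candidate 5 (28 nt, A=9 T=8 G=5 C=6): GC 11/28 = 39.3% ✓; length 28 ✓; 3' end ATC has 1 G/C ✓; longest run = 4 ✓ — passes.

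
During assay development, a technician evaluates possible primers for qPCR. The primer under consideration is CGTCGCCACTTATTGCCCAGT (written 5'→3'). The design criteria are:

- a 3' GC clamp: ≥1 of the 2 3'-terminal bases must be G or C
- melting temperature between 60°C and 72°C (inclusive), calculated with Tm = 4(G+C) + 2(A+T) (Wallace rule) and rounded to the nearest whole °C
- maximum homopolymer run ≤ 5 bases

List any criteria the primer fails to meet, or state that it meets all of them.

Meets all criteria.

Base counts: A=3, T=6, G=4, C=8 (length 21).
GC clamp: 3' end GT has 1 G/C ✓
Tm: Tm = 2·9 + 4·12 = 66°C ✓
homopolymer run: longest run = 3 ✓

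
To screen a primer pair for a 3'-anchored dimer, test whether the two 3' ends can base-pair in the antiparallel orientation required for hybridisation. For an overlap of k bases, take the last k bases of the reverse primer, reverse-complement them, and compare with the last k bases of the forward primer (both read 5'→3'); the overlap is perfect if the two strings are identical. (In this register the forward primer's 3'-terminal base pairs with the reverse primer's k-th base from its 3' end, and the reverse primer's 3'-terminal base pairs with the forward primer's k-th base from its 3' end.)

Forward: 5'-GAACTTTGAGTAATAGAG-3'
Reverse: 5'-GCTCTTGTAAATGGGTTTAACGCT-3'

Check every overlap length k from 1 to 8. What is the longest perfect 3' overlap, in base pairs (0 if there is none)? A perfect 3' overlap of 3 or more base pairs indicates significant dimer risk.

Last 8 bases (5'→3') — forward …TAATAGAG, reverse …TTAACGCT.
Reverse complement of the reverse primer's last 8 bases: AGCGTTAA; its first k bases are the reverse complement of the reverse primer's last k bases, so a perfect k-base overlap needs the forward primer's last k bases to equal them.
Comparing (forward last k vs required): k=1: G vs A ✗; k=2: AG vs AG ✓; k=3: GAG vs AGC ✗; k=4: AGAG vs AGCG ✗; k=5: TAGAG vs AGCGT ✗; k=6: ATAGAG vs AGCGTT ✗; k=7: AATAGAG vs AGCGTTA ✗; k=8: TAATAGAG vs AGCGTTAA ✗.
Only k = 2 is perfect, so the longest perfect 3' overlap is 2.

Longest perfect overlap: 2 complementary base pairs; below the dimer-risk threshold (threshold 3).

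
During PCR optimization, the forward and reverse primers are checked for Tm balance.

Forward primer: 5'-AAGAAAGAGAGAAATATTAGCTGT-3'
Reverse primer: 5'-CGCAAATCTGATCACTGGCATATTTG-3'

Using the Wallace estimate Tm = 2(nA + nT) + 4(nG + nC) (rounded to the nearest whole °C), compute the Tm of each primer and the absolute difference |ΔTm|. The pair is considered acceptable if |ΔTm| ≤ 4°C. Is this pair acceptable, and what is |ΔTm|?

|ΔTm| = 12°C; the pair is not acceptable.

Forward: A=12 T=5 G=6 C=1 → Tm = 2·17 + 4·7 = 62°C.
Reverse: A=7 T=8 G=5 C=6 → Tm = 2·15 + 4·11 = 74°C.
|ΔTm| = |62 − 74| = 12°C, > 4°C.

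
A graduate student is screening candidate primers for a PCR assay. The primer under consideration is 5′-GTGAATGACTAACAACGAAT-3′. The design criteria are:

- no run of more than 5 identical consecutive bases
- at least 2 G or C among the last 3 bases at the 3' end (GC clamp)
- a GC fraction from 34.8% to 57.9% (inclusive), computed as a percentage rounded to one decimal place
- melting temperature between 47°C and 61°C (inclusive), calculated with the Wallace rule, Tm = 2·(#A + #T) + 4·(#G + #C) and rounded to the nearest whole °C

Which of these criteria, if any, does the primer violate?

Base counts: A=9, T=4, G=4, C=3 (length 20).
homopolymer run: longest run = 2 ✓
GC clamp: 3' end AAT has 0 G/C, need ≥2 ✗
GC content: GC 7/20 = 35.0% ✓
Tm: Tm = 2·13 + 4·7 = 54°C ✓

Fails: GC clamp.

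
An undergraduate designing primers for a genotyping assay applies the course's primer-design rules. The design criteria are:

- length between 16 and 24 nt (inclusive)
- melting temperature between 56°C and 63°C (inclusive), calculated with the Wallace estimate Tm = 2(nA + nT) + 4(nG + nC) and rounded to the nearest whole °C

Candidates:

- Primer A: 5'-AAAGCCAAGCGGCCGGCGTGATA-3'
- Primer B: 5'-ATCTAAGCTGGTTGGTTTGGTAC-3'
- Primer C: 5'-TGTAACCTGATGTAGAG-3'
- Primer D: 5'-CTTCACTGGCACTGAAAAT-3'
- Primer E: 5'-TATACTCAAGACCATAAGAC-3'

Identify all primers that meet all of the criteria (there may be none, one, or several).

Primer A (23 nt, A=7 T=2 G=8 C=6): length 23 ✓; Tm = 2·9 + 4·14 = 74°C, outside 56–63°C ✗ — fails.
Primer B (23 nt, A=4 T=9 G=7 C=3): length 23 ✓; Tm = 2·13 + 4·10 = 66°C, outside 56–63°C ✗ — fails.
Primer C (17 nt, A=5 T=5 G=5 C=2): length 17 ✓; Tm = 2·10 + 4·7 = 48°C, outside 56–63°C ✗ — fails.
Primer D (19 nt, A=6 T=5 G=3 C=5): length 19 ✓; Tm = 2·11 + 4·8 = 54°C, outside 56–63°C ✗ — fails.
Primer E (20 nt, A=9 T=4 G=2 C=5): length 20 ✓; Tm = 2·13 + 4·7 = 54°C, outside 56–63°C ✗ — fails.

None of the candidates satisfy all criteria.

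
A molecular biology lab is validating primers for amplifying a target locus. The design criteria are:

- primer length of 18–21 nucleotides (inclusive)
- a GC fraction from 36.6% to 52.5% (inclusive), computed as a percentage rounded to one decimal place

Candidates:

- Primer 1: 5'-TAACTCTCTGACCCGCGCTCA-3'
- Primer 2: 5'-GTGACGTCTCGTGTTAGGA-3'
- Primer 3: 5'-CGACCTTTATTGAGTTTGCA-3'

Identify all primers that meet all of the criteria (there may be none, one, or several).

Primer 1 (21 nt, A=4 T=5 G=3 C=9): length 21 ✓; GC 12/21 = 57.1%, outside 36.6–52.5% ✗ — fails.
Primer 2 (19 nt, A=3 T=6 G=7 C=3): length 19 ✓; GC 10/19 = 52.6%, outside 36.6–52.5% ✗ — fails.
Primer 3 (20 nt, A=4 T=8 G=4 C=4): length 20 ✓; GC 8/20 = 40.0% ✓ — passes.

Primer 3 only.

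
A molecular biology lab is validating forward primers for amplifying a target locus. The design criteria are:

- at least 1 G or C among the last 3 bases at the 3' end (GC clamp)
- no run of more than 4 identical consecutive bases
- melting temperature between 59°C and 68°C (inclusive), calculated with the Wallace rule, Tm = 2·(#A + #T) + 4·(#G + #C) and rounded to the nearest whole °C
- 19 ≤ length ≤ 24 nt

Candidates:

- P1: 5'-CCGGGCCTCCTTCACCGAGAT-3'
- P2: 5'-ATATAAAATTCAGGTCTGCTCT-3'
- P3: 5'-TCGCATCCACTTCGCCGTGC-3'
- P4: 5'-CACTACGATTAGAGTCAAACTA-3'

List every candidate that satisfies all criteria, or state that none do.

P1 (21 nt, A=3 T=4 G=5 C=9): 3' end GAT has 1 G/C ✓; longest run = 3 ✓; Tm = 2·7 + 4·14 = 70°C, outside 59–68°C ✗; length 21 ✓ — fails.
P2 (22 nt, A=7 T=8 G=3 C=4): 3' end TCT has 1 G/C ✓; longest run = 4 ✓; Tm = 2·15 + 4·7 = 58°C, outside 59–68°C ✗; length 22 ✓ — fails.
P3 (20 nt, A=2 T=5 G=4 C=9): 3' end TGC has 2 G/C ✓; longest run = 2 ✓; Tm = 2·7 + 4·13 = 66°C ✓; length 20 ✓ — passes.
P4 (22 nt, A=9 T=5 G=3 C=5): 3' end CTA has 1 G/C ✓; longest run = 3 ✓; Tm = 2·14 + 4·8 = 60°C ✓; length 22 ✓ — passes.

P3 and P4.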